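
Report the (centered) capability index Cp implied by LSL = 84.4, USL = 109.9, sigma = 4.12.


Cp = (USL - LSL) / (6 * sigma)
= (109.9 - 84.4) / (6 * 4.12)
= 25.5000 / 24.7200
= 1.0316

1.0316


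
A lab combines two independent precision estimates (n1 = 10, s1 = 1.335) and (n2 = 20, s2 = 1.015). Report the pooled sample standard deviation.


s_p = sqrt(((n1-1)*s1^2 + (n2-1)*s2^2) / (n1+n2-2))
numerator = (10-1)*1.335^2 + (20-1)*1.015^2 = 16.040025 + 19.574275 = 35.6143
denominator = 10 + 20 - 2 = 28
s_p^2 = 35.6143 / 28 = 1.2719393
s_p = sqrt(1.2719393) = 1.1278

1.1278


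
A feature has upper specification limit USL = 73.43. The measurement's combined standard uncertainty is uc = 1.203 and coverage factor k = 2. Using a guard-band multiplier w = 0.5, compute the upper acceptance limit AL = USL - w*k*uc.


U = k * uc = 2 * 1.203 = 2.406
guard band g = w * U = 0.5 * 2.406 = 1.203
AL = USL - g = 73.43 - 1.203
AL = 72.2270

72.2270


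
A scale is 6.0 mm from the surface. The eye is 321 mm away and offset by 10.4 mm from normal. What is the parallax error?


error = h * offset / d
= 6.0 * 10.4 / 321
= 0.1944

0.1944


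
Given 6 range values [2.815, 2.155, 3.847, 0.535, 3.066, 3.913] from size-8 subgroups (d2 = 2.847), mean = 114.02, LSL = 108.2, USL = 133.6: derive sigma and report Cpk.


R_bar = (2.815 + 2.155 + 3.847 + 0.535 + 3.066 + 3.913) / 6 = 2.7218333
sigma = R_bar / d2 = 2.7218333 / 2.847 = 0.95603558
Cp = (USL - LSL)/(6*sigma) = (133.6 - 108.2)/(6*0.95603558) = 4.4280
Cpu = (133.6 - 114.02)/(3*0.95603558) = 6.8268
Cpl = (114.02 - 108.2)/(3*0.95603558) = 2.0292
Cpk = min(Cpu, Cpl) = 2.0292

2.0292


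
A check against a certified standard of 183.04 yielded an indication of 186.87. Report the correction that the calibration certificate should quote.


Correction = standard - reading
= 183.04 - 186.87
= -3.8300

-3.8300


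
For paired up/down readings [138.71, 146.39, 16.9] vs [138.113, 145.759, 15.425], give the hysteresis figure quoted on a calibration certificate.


|138.71 - 138.113| = 0.5970
|146.39 - 145.759| = 0.6310
|16.9 - 15.425| = 1.4750
hysteresis = max(diffs) = 1.4750

1.4750


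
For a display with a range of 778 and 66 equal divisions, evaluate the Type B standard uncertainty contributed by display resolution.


resolution = range / divisions
resolution = 778 / 66 = 11.787879
u_res = resolution / (2*sqrt(3))
u_res = 11.787879 / 3.4641016
u_res = 3.4029

3.4029


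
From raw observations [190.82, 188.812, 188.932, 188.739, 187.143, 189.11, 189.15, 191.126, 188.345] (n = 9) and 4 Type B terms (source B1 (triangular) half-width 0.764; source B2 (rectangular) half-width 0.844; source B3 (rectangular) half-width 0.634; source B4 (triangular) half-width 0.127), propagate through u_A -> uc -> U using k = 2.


mean = (190.82 + 188.812 + 188.932 + 188.739 + 187.143 + 189.11 + 189.15 + 191.126 + 188.345) / 9 = 189.1307778
s = sqrt(sum((x - mean)^2)/(n-1)) = 1.2092618
u_A = s / sqrt(n) = 1.2092618 / sqrt(9) = 0.40308727
u_B1 = 0.764 / sqrt(6) = 0.31190169
u_B2 = 0.844 / sqrt(3) = 0.48728363
u_B3 = 0.634 / sqrt(3) = 0.36604007
u_B4 = 0.127 / sqrt(6) = 0.051847533
uc = sqrt(0.40308727^2 + 0.31190169^2 + 0.48728363^2 + 0.36604007^2 + 0.051847533^2) = 0.79616634
U = k * uc = 2 * 0.79616634
U = 1.5923

1.5923


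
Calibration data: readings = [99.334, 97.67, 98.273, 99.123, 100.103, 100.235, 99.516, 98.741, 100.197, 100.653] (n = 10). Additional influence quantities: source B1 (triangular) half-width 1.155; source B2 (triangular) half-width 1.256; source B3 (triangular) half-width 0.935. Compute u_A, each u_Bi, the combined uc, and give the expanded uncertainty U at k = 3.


mean = (99.334 + 97.67 + 98.273 + 99.123 + 100.103 + 100.235 + 99.516 + 98.741 + 100.197 + 100.653) / 10 = 99.3845
s = sqrt(sum((x - mean)^2)/(n-1)) = 0.95371208
u_A = s / sqrt(n) = 0.95371208 / sqrt(10) = 0.30159024
u_B1 = 1.155 / sqrt(6) = 0.47152678
u_B2 = 1.256 / sqrt(6) = 0.51275985
u_B3 = 0.935 / sqrt(6) = 0.38171215
uc = sqrt(0.30159024^2 + 0.47152678^2 + 0.51275985^2 + 0.38171215^2) = 0.84965935
U = k * uc = 3 * 0.84965935
U = 2.5490

2.5490


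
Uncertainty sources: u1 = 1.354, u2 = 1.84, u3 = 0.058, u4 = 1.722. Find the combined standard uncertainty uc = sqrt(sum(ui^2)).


uc = sqrt(1.354^2 + 1.84^2 + 0.058^2 + 1.722^2)
uc = sqrt(8.187564)
uc = 2.8614

2.8614


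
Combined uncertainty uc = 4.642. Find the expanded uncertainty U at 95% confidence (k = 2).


U = k * uc
U = 2 * 4.642
U = 9.2840

9.2840


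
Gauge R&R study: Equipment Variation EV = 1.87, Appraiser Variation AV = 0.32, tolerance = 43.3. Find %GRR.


GRR = sqrt(EV^2 + AV^2) = sqrt(1.87^2 + 0.32^2) = 1.8971821
%GRR = GRR / tol * 100 = 1.8971821 / 43.3 * 100
%GRR = 4.3815

4.3815


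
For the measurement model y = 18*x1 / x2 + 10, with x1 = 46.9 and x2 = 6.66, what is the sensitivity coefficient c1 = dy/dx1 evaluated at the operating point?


y = 18*x1 / x2 + 10
dy/dx1 = 18/x2
Evaluate at x2 = 6.66: c1 = 18 / 6.66
c1 = 2.7027

2.7027


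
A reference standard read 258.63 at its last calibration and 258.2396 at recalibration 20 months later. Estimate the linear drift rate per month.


rate = (v2 - v1) / months
= (258.2396 - 258.63) / 20
= -0.3904 / 20
= -0.0195

-0.0195


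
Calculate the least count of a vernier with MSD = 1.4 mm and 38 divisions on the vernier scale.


LC = MSD / n_div
= 1.4 / 38
= 0.0368

0.0368


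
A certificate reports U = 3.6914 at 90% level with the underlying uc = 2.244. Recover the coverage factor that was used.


k = U / uc
k = 3.6914 / 2.244
k = 1.645

1.645


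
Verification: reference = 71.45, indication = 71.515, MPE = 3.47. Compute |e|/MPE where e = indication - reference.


e = indication - reference = 71.515 - 71.45 = 0.0650
|e| = 0.0650
ratio = |e| / MPE = 0.0650 / 3.47
ratio = 0.0187

0.0187


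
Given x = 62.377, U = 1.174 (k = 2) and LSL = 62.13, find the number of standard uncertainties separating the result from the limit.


u = U / k = 1.174 / 2 = 0.587
margin = |LSL - x| = |62.13 - 62.377| = 0.247
z = margin / u = 0.247 / 0.587
z = 0.4208

0.4208


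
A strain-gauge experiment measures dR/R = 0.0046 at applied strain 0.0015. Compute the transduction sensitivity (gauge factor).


GF = (dR/R) / epsilon
= 0.0046 / 0.0015
= 3.0667

3.0667


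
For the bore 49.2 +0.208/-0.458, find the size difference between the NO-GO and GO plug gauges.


GO = nominal - lower_tol (smallest hole = maximum material condition)
GO = 49.2 - 0.458 = 48.742
NO-GO = nominal + upper_tol (largest hole = least material condition)
NO-GO = 49.2 + 0.208 = 49.408
spread = NO-GO - GO = 49.408 - 48.742 = 0.6660

0.6660


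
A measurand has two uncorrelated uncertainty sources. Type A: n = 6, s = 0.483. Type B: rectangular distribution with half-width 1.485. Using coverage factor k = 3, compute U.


u_A = s / sqrt(n) = 0.483 / sqrt(6) = 0.19718392
u_B = half_width / sqrt(3) = 1.485 / sqrt(3) = 0.85736515
uc = sqrt(u_A^2 + u_B^2) = sqrt(0.19718392^2 + 0.85736515^2) = 0.87974797
U = k * uc = 3 * 0.87974797
U = 2.6392

2.6392


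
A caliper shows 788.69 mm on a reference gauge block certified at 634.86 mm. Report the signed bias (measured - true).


Systematic error = measured - true
= 788.69 - 634.86
= 153.8300

153.8300


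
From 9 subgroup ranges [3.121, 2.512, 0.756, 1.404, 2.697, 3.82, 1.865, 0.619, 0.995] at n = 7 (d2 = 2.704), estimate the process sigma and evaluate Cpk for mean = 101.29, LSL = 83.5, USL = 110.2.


R_bar = (3.121 + 2.512 + 0.756 + 1.404 + 2.697 + 3.82 + 1.865 + 0.619 + 0.995) / 9 = 1.9765556
sigma = R_bar / d2 = 1.9765556 / 2.704 = 0.7309747
Cp = (USL - LSL)/(6*sigma) = (110.2 - 83.5)/(6*0.7309747) = 6.0878
Cpu = (110.2 - 101.29)/(3*0.7309747) = 4.0631
Cpl = (101.29 - 83.5)/(3*0.7309747) = 8.1125
Cpk = min(Cpu, Cpl) = 4.0631

4.0631


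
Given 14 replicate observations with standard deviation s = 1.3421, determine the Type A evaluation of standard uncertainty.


u_A = s / sqrt(n)
u_A = 1.3421 / sqrt(14)
u_A = 1.3421 / 3.7416574
u_A = 0.3587

0.3587


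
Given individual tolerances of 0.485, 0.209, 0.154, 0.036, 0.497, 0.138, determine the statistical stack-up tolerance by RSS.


RSS = sqrt(0.485^2 + 0.209^2 + 0.154^2 + 0.036^2 + 0.497^2 + 0.138^2)
= sqrt(0.569971)
= 0.7550

0.7550


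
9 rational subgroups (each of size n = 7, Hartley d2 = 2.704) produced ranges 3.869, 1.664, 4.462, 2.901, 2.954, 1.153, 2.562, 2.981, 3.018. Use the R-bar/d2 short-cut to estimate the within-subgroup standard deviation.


R_bar = (3.869 + 1.664 + 4.462 + 2.901 + 2.954 + 1.153 + 2.562 + 2.981 + 3.018) / 9
R_bar = 25.564 / 9 = 2.8404444
sigma_hat = R_bar / d2 = 2.8404444 / 2.704 = 1.0505

1.0505


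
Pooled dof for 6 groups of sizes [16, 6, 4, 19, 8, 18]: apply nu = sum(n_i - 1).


nu = sum_i (n_i - 1)
nu = ((16 - 1) + (6 - 1) + (4 - 1) + (19 - 1) + (8 - 1) + (18 - 1))
nu = 15 + 5 + 3 + 18 + 7 + 17
nu = 65

65


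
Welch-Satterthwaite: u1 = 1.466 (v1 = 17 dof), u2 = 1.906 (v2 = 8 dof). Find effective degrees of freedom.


uc = sqrt(u1^2 + u2^2) = sqrt(1.466^2 + 1.906^2) = 2.4045773
v_eff = uc^4 / (u1^4/v1 + u2^4/v2)
= 2.4045773^4 / (1.466^4/17 + 1.906^4/8)
= 33.431431 / 1.9213855
v_eff = 17.3996

17.3996


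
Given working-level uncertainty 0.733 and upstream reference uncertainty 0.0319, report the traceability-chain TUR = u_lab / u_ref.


TUR = u_lab / u_ref
= 0.733 / 0.0319
= 22.9781

22.9781


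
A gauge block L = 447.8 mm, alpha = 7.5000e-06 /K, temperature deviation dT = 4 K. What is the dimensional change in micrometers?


dL = L * alpha * dT
= 447.8 * 7.5000e-06 * 4
= 0.0134340 mm
dL_um = 0.0134340 * 1000 = 13.4340 um

13.4340


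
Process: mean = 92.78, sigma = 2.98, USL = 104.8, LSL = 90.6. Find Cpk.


Cpu = (USL - mean) / (3*sigma) = (104.8 - 92.78) / (3*2.98) = 1.3445
Cpl = (mean - LSL) / (3*sigma) = (92.78 - 90.6) / (3*2.98) = 0.2438
Cpk = min(Cpu, Cpl) = 0.2438

0.2438


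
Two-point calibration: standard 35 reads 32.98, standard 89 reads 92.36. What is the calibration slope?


slope = (y2 - y1) / (x2 - x1)
= (92.36 - 32.98) / (89 - 35)
= 59.3800 / 54
= 1.0996

1.0996


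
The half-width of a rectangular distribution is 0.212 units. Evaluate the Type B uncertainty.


u_B = half_width / sqrt(3)
u_B = 0.212 / 1.7320508
u_B = 0.1224

0.1224


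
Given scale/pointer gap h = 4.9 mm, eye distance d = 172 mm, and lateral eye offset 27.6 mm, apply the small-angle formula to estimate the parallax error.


error = h * offset / d
= 4.9 * 27.6 / 172
= 0.7863

0.7863


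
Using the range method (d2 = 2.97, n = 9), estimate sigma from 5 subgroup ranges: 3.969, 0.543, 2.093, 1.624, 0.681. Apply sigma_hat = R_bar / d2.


R_bar = (3.969 + 0.543 + 2.093 + 1.624 + 0.681) / 5
R_bar = 8.91 / 5 = 1.782
sigma_hat = R_bar / d2 = 1.782 / 2.97 = 0.6000

0.6000


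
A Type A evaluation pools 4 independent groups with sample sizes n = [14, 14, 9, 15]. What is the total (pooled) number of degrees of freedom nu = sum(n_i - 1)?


nu = sum_i (n_i - 1)
nu = ((14 - 1) + (14 - 1) + (9 - 1) + (15 - 1))
nu = 13 + 13 + 8 + 14
nu = 48

48


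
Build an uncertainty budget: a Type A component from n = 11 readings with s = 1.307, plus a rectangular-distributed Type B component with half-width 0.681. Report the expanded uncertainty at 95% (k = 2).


u_A = s / sqrt(n) = 1.307 / sqrt(11) = 0.39407533
u_B = half_width / sqrt(3) = 0.681 / sqrt(3) = 0.39317553
uc = sqrt(u_A^2 + u_B^2) = sqrt(0.39407533^2 + 0.39317553^2) = 0.55667079
U = k * uc = 2 * 0.55667079
U = 1.1133

1.1133


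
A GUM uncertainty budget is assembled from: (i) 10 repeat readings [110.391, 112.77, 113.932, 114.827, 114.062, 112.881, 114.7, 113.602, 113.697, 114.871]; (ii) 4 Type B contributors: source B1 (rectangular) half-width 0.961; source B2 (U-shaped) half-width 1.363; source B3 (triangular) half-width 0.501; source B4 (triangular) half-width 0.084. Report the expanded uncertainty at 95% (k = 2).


mean = (110.391 + 112.77 + 113.932 + 114.827 + 114.062 + 112.881 + 114.7 + 113.602 + 113.697 + 114.871) / 10 = 113.5733
s = sqrt(sum((x - mean)^2)/(n-1)) = 1.3400027
u_A = s / sqrt(n) = 1.3400027 / sqrt(10) = 0.42374606
u_B1 = 0.961 / sqrt(3) = 0.55483361
u_B2 = 1.363 / sqrt(2) = 0.96378654
u_B3 = 0.501 / sqrt(6) = 0.20453239
u_B4 = 0.084 / sqrt(6) = 0.034292856
uc = sqrt(0.42374606^2 + 0.55483361^2 + 0.96378654^2 + 0.20453239^2 + 0.034292856^2) = 1.2080129
U = k * uc = 2 * 1.2080129
U = 2.4160

2.4160


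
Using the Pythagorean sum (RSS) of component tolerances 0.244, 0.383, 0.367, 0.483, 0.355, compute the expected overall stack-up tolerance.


RSS = sqrt(0.244^2 + 0.383^2 + 0.367^2 + 0.483^2 + 0.355^2)
= sqrt(0.700228)
= 0.8368

0.8368


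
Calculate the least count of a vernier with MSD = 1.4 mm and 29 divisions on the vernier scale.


LC = MSD / n_div
= 1.4 / 29
= 0.0483

0.0483


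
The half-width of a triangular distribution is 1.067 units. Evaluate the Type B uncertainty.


u_B = half_width / sqrt(6)
u_B = 1.067 / 2.4494897
u_B = 0.4356

0.4356


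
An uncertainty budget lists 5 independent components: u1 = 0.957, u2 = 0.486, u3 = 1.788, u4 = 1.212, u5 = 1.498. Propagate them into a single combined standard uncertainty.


uc = sqrt(0.957^2 + 0.486^2 + 1.788^2 + 1.212^2 + 1.498^2)
uc = sqrt(8.061937)
uc = 2.8394

2.8394


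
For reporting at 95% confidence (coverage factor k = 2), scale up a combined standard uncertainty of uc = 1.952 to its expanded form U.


U = k * uc
U = 2 * 1.952
U = 3.9040

3.9040


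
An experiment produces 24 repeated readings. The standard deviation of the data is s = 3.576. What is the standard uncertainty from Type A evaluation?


u_A = s / sqrt(n)
u_A = 3.576 / sqrt(24)
u_A = 3.576 / 4.8989795
u_A = 0.7299

0.7299


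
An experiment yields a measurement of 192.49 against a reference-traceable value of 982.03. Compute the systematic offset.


Systematic error = measured - true
= 192.49 - 982.03
= -789.5400

-789.5400


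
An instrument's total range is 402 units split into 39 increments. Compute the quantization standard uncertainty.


resolution = range / divisions
resolution = 402 / 39 = 10.307692
u_res = resolution / (2*sqrt(3))
u_res = 10.307692 / 3.4641016
u_res = 2.9756

2.9756


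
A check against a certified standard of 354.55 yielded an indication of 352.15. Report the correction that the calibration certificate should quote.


Correction = standard - reading
= 354.55 - 352.15
= 2.4000

2.4000


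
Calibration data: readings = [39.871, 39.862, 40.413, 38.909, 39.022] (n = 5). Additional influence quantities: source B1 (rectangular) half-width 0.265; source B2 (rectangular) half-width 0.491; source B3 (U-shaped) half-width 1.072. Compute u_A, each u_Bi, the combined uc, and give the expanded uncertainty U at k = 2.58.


mean = (39.871 + 39.862 + 40.413 + 38.909 + 39.022) / 5 = 39.6154
s = sqrt(sum((x - mean)^2)/(n-1)) = 0.63510495
u_A = s / sqrt(n) = 0.63510495 / sqrt(5) = 0.28402757
u_B1 = 0.265 / sqrt(3) = 0.15299782
u_B2 = 0.491 / sqrt(3) = 0.28347898
u_B3 = 1.072 / sqrt(2) = 0.75801847
uc = sqrt(0.28402757^2 + 0.15299782^2 + 0.28347898^2 + 0.75801847^2) = 0.87122461
U = k * uc = 2.58 * 0.87122461
U = 2.2478

2.2478


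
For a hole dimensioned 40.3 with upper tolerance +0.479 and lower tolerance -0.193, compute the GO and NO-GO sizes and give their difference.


GO = nominal - lower_tol (smallest hole = maximum material condition)
GO = 40.3 - 0.193 = 40.107
NO-GO = nominal + upper_tol (largest hole = least material condition)
NO-GO = 40.3 + 0.479 = 40.779
spread = NO-GO - GO = 40.779 - 40.107 = 0.6720

0.6720


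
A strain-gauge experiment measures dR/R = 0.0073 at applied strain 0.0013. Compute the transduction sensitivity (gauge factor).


GF = (dR/R) / epsilon
= 0.0073 / 0.0013
= 5.6154

5.6154


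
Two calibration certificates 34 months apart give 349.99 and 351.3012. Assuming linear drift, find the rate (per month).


rate = (v2 - v1) / months
= (351.3012 - 349.99) / 34
= 1.3112 / 34
= 0.0386

0.0386


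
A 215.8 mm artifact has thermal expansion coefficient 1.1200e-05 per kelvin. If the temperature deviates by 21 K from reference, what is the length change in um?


dL = L * alpha * dT
= 215.8 * 1.1200e-05 * 21
= 0.0507562 mm
dL_um = 0.0507562 * 1000 = 50.7562 um

50.7562


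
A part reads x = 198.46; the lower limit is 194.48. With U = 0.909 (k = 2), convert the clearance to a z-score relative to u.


u = U / k = 0.909 / 2 = 0.4545
margin = |LSL - x| = |194.48 - 198.46| = 3.98
z = margin / u = 3.98 / 0.4545
z = 8.7569

8.7569


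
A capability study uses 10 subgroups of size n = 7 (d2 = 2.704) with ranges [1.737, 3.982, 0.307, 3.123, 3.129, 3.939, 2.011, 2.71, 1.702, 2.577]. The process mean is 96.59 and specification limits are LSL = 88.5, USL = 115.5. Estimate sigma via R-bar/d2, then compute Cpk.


R_bar = (1.737 + 3.982 + 0.307 + 3.123 + 3.129 + 3.939 + 2.011 + 2.71 + 1.702 + 2.577) / 10 = 2.5217
sigma = R_bar / d2 = 2.5217 / 2.704 = 0.93258136
Cp = (USL - LSL)/(6*sigma) = (115.5 - 88.5)/(6*0.93258136) = 4.8253
Cpu = (115.5 - 96.59)/(3*0.93258136) = 6.7590
Cpl = (96.59 - 88.5)/(3*0.93258136) = 2.8916
Cpk = min(Cpu, Cpl) = 2.8916

2.8916


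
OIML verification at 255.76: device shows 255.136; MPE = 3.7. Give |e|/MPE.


e = indication - reference = 255.136 - 255.76 = -0.6240
|e| = 0.6240
ratio = |e| / MPE = 0.6240 / 3.7
ratio = 0.1686

0.1686


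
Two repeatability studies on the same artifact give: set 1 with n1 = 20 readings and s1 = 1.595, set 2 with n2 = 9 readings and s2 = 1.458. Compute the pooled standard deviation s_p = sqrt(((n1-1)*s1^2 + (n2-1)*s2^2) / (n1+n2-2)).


s_p = sqrt(((n1-1)*s1^2 + (n2-1)*s2^2) / (n1+n2-2))
numerator = (20-1)*1.595^2 + (9-1)*1.458^2 = 48.336475 + 17.006112 = 65.342587
denominator = 20 + 9 - 2 = 27
s_p^2 = 65.342587 / 27 = 2.4200958
s_p = sqrt(2.4200958) = 1.5557

1.5557


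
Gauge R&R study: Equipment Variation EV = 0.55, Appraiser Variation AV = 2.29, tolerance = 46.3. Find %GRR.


GRR = sqrt(EV^2 + AV^2) = sqrt(0.55^2 + 2.29^2) = 2.3551221
%GRR = GRR / tol * 100 = 2.3551221 / 46.3 * 100
%GRR = 5.0867

5.0867


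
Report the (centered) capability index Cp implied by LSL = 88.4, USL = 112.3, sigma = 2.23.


Cp = (USL - LSL) / (6 * sigma)
= (112.3 - 88.4) / (6 * 2.23)
= 23.9000 / 13.3800
= 1.7862

1.7862


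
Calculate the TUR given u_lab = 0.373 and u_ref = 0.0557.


TUR = u_lab / u_ref
= 0.373 / 0.0557
= 6.6966

6.6966


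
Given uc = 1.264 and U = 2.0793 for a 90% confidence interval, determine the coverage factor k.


k = U / uc
k = 2.0793 / 1.264
k = 1.645

1.645


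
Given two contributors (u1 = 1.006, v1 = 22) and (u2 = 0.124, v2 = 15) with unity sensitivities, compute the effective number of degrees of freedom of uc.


uc = sqrt(u1^2 + u2^2) = sqrt(1.006^2 + 0.124^2) = 1.0136133
v_eff = uc^4 / (u1^4/v1 + u2^4/v2)
= 1.0136133^4 / (1.006^4/22 + 0.124^4/15)
= 1.0555753 / 0.046571073
v_eff = 22.6659

22.6659


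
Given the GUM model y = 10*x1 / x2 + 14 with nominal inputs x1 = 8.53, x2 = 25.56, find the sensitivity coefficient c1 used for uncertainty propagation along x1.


y = 10*x1 / x2 + 14
dy/dx1 = 10/x2
Evaluate at x2 = 25.56: c1 = 10 / 25.56
c1 = 0.3912

0.3912


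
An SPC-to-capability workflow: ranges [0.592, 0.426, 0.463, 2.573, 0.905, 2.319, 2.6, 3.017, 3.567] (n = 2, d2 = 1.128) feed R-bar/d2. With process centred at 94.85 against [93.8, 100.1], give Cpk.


R_bar = (0.592 + 0.426 + 0.463 + 2.573 + 0.905 + 2.319 + 2.6 + 3.017 + 3.567) / 9 = 1.8291111
sigma = R_bar / d2 = 1.8291111 / 1.128 = 1.6215524
Cp = (USL - LSL)/(6*sigma) = (100.1 - 93.8)/(6*1.6215524) = 0.6475
Cpu = (100.1 - 94.85)/(3*1.6215524) = 1.0792
Cpl = (94.85 - 93.8)/(3*1.6215524) = 0.2158
Cpk = min(Cpu, Cpl) = 0.2158

0.2158


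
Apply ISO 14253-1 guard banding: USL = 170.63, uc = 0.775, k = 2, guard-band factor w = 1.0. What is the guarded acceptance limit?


U = k * uc = 2 * 0.775 = 1.55
guard band g = w * U = 1.0 * 1.55 = 1.55
AL = USL - g = 170.63 - 1.55
AL = 169.0800

169.0800


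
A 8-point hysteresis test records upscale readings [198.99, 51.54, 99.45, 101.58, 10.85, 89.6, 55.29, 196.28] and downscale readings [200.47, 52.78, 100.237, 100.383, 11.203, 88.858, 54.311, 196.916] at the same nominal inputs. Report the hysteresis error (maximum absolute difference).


|198.99 - 200.47| = 1.4800
|51.54 - 52.78| = 1.2400
|99.45 - 100.237| = 0.7870
|101.58 - 100.383| = 1.1970
|10.85 - 11.203| = 0.3530
|89.6 - 88.858| = 0.7420
|55.29 - 54.311| = 0.9790
|196.28 - 196.916| = 0.6360
hysteresis = max(diffs) = 1.4800

1.4800


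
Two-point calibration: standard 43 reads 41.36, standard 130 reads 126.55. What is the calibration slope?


slope = (y2 - y1) / (x2 - x1)
= (126.55 - 41.36) / (130 - 43)
= 85.1900 / 87
= 0.9792

0.9792


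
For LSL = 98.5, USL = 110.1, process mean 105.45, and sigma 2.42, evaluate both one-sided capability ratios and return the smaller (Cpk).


Cpu = (USL - mean) / (3*sigma) = (110.1 - 105.45) / (3*2.42) = 0.6405
Cpl = (mean - LSL) / (3*sigma) = (105.45 - 98.5) / (3*2.42) = 0.9573
Cpk = min(Cpu, Cpl) = 0.6405

0.6405


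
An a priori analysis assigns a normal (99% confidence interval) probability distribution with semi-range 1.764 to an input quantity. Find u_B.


u_B = half_width / 2.576
u_B = 1.764 / 2.576
u_B = 0.6848

0.6848


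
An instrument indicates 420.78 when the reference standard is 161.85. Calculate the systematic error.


Systematic error = measured - true
= 420.78 - 161.85
= 258.9300

258.9300


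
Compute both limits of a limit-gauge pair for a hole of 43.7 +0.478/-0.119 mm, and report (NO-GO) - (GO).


GO = nominal - lower_tol (smallest hole = maximum material condition)
GO = 43.7 - 0.119 = 43.581
NO-GO = nominal + upper_tol (largest hole = least material condition)
NO-GO = 43.7 + 0.478 = 44.178
spread = NO-GO - GO = 44.178 - 43.581 = 0.5970

0.5970


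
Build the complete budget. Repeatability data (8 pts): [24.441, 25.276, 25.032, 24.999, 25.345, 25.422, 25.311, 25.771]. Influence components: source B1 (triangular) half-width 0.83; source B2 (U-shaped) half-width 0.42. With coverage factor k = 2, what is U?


mean = (24.441 + 25.276 + 25.032 + 24.999 + 25.345 + 25.422 + 25.311 + 25.771) / 8 = 25.199625
s = sqrt(sum((x - mean)^2)/(n-1)) = 0.38898253
u_A = s / sqrt(n) = 0.38898253 / sqrt(8) = 0.13752609
u_B1 = 0.83 / sqrt(6) = 0.33884608
u_B2 = 0.42 / sqrt(2) = 0.29698485
uc = sqrt(0.13752609^2 + 0.33884608^2 + 0.29698485^2) = 0.47109457
U = k * uc = 2 * 0.47109457
U = 0.9422

0.9422


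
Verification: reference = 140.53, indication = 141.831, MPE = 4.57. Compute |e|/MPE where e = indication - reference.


e = indication - reference = 141.831 - 140.53 = 1.3010
|e| = 1.3010
ratio = |e| / MPE = 1.3010 / 4.57
ratio = 0.2847

0.2847


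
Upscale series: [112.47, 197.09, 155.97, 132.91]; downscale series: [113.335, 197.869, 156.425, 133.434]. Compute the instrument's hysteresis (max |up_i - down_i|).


|112.47 - 113.335| = 0.8650
|197.09 - 197.869| = 0.7790
|155.97 - 156.425| = 0.4550
|132.91 - 133.434| = 0.5240
hysteresis = max(diffs) = 0.8650

0.8650


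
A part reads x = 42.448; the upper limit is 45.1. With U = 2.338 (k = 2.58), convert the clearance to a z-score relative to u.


u = U / k = 2.338 / 2.58 = 0.90620155
margin = |USL - x| = |45.1 - 42.448| = 2.652
z = margin / u = 2.652 / 0.90620155
z = 2.9265

2.9265


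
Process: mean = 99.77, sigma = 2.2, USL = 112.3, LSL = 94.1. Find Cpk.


Cpu = (USL - mean) / (3*sigma) = (112.3 - 99.77) / (3*2.2) = 1.8985
Cpl = (mean - LSL) / (3*sigma) = (99.77 - 94.1) / (3*2.2) = 0.8591
Cpk = min(Cpu, Cpl) = 0.8591

0.8591


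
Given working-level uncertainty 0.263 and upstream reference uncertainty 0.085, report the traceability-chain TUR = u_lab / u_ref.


TUR = u_lab / u_ref
= 0.263 / 0.085
= 3.0941

3.0941


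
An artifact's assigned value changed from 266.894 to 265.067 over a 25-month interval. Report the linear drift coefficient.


rate = (v2 - v1) / months
= (265.067 - 266.894) / 25
= -1.8270 / 25
= -0.0731

-0.0731


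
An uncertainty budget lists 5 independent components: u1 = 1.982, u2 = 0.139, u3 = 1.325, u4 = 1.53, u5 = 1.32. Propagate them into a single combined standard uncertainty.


uc = sqrt(1.982^2 + 0.139^2 + 1.325^2 + 1.53^2 + 1.32^2)
uc = sqrt(9.78657)
uc = 3.1283

3.1283


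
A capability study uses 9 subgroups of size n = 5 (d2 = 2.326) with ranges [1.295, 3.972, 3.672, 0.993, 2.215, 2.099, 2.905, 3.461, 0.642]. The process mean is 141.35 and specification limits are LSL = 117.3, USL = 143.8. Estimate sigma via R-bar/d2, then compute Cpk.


R_bar = (1.295 + 3.972 + 3.672 + 0.993 + 2.215 + 2.099 + 2.905 + 3.461 + 0.642) / 9 = 2.3615556
sigma = R_bar / d2 = 2.3615556 / 2.326 = 1.0152862
Cp = (USL - LSL)/(6*sigma) = (143.8 - 117.3)/(6*1.0152862) = 4.3502
Cpu = (143.8 - 141.35)/(3*1.0152862) = 0.8044
Cpl = (141.35 - 117.3)/(3*1.0152862) = 7.8960
Cpk = min(Cpu, Cpl) = 0.8044

0.8044


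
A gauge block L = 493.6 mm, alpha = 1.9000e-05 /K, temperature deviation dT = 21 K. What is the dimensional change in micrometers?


dL = L * alpha * dT
= 493.6 * 1.9000e-05 * 21
= 0.1969464 mm
dL_um = 0.1969464 * 1000 = 196.9464 um

196.9464


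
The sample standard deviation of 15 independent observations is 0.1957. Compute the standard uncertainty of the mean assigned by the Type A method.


u_A = s / sqrt(n)
u_A = 0.1957 / sqrt(15)
u_A = 0.1957 / 3.8729833
u_A = 0.0505

0.0505


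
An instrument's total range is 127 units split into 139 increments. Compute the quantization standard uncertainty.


resolution = range / divisions
resolution = 127 / 139 = 0.91366906
u_res = resolution / (2*sqrt(3))
u_res = 0.91366906 / 3.4641016
u_res = 0.2638

0.2638


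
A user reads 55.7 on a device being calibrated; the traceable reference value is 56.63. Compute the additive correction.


Correction = standard - reading
= 56.63 - 55.7
= 0.9300

0.9300


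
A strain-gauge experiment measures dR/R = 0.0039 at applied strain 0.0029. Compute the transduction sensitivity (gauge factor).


GF = (dR/R) / epsilon
= 0.0039 / 0.0029
= 1.3448

1.3448


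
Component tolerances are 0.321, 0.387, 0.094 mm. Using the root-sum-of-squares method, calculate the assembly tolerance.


RSS = sqrt(0.321^2 + 0.387^2 + 0.094^2)
= sqrt(0.261646)
= 0.5115

0.5115


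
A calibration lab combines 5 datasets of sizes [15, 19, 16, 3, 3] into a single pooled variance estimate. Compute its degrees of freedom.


nu = sum_i (n_i - 1)
nu = ((15 - 1) + (19 - 1) + (16 - 1) + (3 - 1) + (3 - 1))
nu = 14 + 18 + 15 + 2 + 2
nu = 51

51


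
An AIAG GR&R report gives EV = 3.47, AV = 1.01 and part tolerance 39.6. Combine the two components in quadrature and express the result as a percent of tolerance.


GRR = sqrt(EV^2 + AV^2) = sqrt(3.47^2 + 1.01^2) = 3.6140006
%GRR = GRR / tol * 100 = 3.6140006 / 39.6 * 100
%GRR = 9.1263

9.1263


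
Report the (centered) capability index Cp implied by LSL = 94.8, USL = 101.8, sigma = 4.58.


Cp = (USL - LSL) / (6 * sigma)
= (101.8 - 94.8) / (6 * 4.58)
= 7.0000 / 27.4800
= 0.2547

0.2547


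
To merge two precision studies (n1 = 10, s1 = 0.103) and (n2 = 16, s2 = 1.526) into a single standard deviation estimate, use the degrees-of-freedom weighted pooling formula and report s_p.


s_p = sqrt(((n1-1)*s1^2 + (n2-1)*s2^2) / (n1+n2-2))
numerator = (10-1)*0.103^2 + (16-1)*1.526^2 = 0.095481 + 34.93014 = 35.025621
denominator = 10 + 16 - 2 = 24
s_p^2 = 35.025621 / 24 = 1.4594009
s_p = sqrt(1.4594009) = 1.2081

1.2081


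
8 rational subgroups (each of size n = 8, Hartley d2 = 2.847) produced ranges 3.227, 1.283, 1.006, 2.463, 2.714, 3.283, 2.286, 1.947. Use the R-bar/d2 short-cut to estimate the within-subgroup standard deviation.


R_bar = (3.227 + 1.283 + 1.006 + 2.463 + 2.714 + 3.283 + 2.286 + 1.947) / 8
R_bar = 18.209 / 8 = 2.276125
sigma_hat = R_bar / d2 = 2.276125 / 2.847 = 0.7995

0.7995


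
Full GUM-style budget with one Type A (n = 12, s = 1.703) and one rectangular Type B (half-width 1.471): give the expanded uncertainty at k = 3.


u_A = s / sqrt(n) = 1.703 / sqrt(12) = 0.49161375
u_B = half_width / sqrt(3) = 1.471 / sqrt(3) = 0.84928225
uc = sqrt(u_A^2 + u_B^2) = sqrt(0.49161375^2 + 0.84928225^2) = 0.9813075
U = k * uc = 3 * 0.9813075
U = 2.9439

2.9439


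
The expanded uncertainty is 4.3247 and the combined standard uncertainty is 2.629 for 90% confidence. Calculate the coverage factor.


k = U / uc
k = 4.3247 / 2.629
k = 1.645

1.645


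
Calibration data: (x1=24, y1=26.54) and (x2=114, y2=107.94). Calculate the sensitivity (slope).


slope = (y2 - y1) / (x2 - x1)
= (107.94 - 26.54) / (114 - 24)
= 81.4000 / 90
= 0.9044

0.9044


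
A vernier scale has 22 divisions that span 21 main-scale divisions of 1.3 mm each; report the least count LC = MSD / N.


LC = MSD / n_div
= 1.3 / 22
= 0.0591

0.0591


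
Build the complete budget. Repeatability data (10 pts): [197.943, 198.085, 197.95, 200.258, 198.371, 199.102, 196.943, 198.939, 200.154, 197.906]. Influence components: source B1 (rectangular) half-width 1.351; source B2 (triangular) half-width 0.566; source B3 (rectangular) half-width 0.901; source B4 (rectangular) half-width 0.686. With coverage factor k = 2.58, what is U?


mean = (197.943 + 198.085 + 197.95 + 200.258 + 198.371 + 199.102 + 196.943 + 198.939 + 200.154 + 197.906) / 10 = 198.5651
s = sqrt(sum((x - mean)^2)/(n-1)) = 1.0497473
u_A = s / sqrt(n) = 1.0497473 / sqrt(10) = 0.33195924
u_B1 = 1.351 / sqrt(3) = 0.78000021
u_B2 = 0.566 / sqrt(6) = 0.23106853
u_B3 = 0.901 / sqrt(3) = 0.52019259
u_B4 = 0.686 / sqrt(3) = 0.39606228
uc = sqrt(0.33195924^2 + 0.78000021^2 + 0.23106853^2 + 0.52019259^2 + 0.39606228^2) = 1.0951966
U = k * uc = 2.58 * 1.0951966
U = 2.8256

2.8256


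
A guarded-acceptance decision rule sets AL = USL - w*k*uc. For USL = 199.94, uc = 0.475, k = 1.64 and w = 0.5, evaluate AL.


U = k * uc = 1.64 * 0.475 = 0.779
guard band g = w * U = 0.5 * 0.779 = 0.3895
AL = USL - g = 199.94 - 0.3895
AL = 199.5505

199.5505


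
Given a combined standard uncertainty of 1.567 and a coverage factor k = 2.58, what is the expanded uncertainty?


U = k * uc
U = 2.58 * 1.567
U = 4.0429

4.0429


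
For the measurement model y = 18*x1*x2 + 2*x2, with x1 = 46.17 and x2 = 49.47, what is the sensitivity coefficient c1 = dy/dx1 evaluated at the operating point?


y = 18*x1*x2 + 2*x2
dy/dx1 = 18*x2
Evaluate at x2 = 49.47: c1 = 18 * 49.47
c1 = 890.4600

890.4600


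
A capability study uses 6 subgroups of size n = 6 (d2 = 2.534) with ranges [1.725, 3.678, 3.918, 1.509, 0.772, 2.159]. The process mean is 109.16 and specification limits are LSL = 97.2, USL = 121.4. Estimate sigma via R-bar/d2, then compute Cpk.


R_bar = (1.725 + 3.678 + 3.918 + 1.509 + 0.772 + 2.159) / 6 = 2.2935
sigma = R_bar / d2 = 2.2935 / 2.534 = 0.90509077
Cp = (USL - LSL)/(6*sigma) = (121.4 - 97.2)/(6*0.90509077) = 4.4563
Cpu = (121.4 - 109.16)/(3*0.90509077) = 4.5078
Cpl = (109.16 - 97.2)/(3*0.90509077) = 4.4047
Cpk = min(Cpu, Cpl) = 4.4047

4.4047


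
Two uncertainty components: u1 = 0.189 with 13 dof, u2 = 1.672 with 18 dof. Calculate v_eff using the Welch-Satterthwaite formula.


uc = sqrt(u1^2 + u2^2) = sqrt(0.189^2 + 1.672^2) = 1.6826482
v_eff = uc^4 / (u1^4/v1 + u2^4/v2)
= 1.6826482^4 / (0.189^4/13 + 1.672^4/18)
= 8.0162878 / 0.43428093
v_eff = 18.4588

18.4588


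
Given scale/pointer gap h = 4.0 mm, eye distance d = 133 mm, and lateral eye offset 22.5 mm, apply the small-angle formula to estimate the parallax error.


error = h * offset / d
= 4.0 * 22.5 / 133
= 0.6767

0.6767


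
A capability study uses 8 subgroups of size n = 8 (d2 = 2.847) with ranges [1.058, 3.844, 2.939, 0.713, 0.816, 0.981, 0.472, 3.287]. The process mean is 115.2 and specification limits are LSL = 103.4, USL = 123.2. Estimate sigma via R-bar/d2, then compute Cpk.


R_bar = (1.058 + 3.844 + 2.939 + 0.713 + 0.816 + 0.981 + 0.472 + 3.287) / 8 = 1.76375
sigma = R_bar / d2 = 1.76375 / 2.847 = 0.61951177
Cp = (USL - LSL)/(6*sigma) = (123.2 - 103.4)/(6*0.61951177) = 5.3268
Cpu = (123.2 - 115.2)/(3*0.61951177) = 4.3045
Cpl = (115.2 - 103.4)/(3*0.61951177) = 6.3491
Cpk = min(Cpu, Cpl) = 4.3045

4.3045


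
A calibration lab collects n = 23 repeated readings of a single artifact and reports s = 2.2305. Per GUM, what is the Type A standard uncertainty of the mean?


u_A = s / sqrt(n)
u_A = 2.2305 / sqrt(23)
u_A = 2.2305 / 4.7958315
u_A = 0.4651

0.4651


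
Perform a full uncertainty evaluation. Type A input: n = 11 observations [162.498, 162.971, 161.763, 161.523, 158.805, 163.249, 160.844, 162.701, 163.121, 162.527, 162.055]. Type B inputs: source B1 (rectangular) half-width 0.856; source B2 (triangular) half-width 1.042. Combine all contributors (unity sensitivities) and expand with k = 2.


mean = (162.498 + 162.971 + 161.763 + 161.523 + 158.805 + 163.249 + 160.844 + 162.701 + 163.121 + 162.527 + 162.055) / 11 = 162.0051818
s = sqrt(sum((x - mean)^2)/(n-1)) = 1.2886972
u_A = s / sqrt(n) = 1.2886972 / sqrt(11) = 0.38855683
u_B1 = 0.856 / sqrt(3) = 0.49421183
u_B2 = 1.042 / sqrt(6) = 0.42539472
uc = sqrt(0.38855683^2 + 0.49421183^2 + 0.42539472^2) = 0.7590668
U = k * uc = 2 * 0.7590668
U = 1.5181

1.5181


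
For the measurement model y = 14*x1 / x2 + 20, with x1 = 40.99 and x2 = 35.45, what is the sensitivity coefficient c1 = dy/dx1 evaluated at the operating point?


y = 14*x1 / x2 + 20
dy/dx1 = 14/x2
Evaluate at x2 = 35.45: c1 = 14 / 35.45
c1 = 0.3949

0.3949


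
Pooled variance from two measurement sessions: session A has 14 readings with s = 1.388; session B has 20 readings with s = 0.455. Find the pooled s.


s_p = sqrt(((n1-1)*s1^2 + (n2-1)*s2^2) / (n1+n2-2))
numerator = (14-1)*1.388^2 + (20-1)*0.455^2 = 25.045072 + 3.933475 = 28.978547
denominator = 14 + 20 - 2 = 32
s_p^2 = 28.978547 / 32 = 0.90557959
s_p = sqrt(0.90557959) = 0.9516

0.9516


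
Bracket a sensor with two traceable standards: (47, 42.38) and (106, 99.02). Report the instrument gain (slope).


slope = (y2 - y1) / (x2 - x1)
= (99.02 - 42.38) / (106 - 47)
= 56.6400 / 59
= 0.9600

0.9600


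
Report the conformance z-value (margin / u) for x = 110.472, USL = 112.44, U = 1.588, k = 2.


u = U / k = 1.588 / 2 = 0.794
margin = |USL - x| = |112.44 - 110.472| = 1.968
z = margin / u = 1.968 / 0.794
z = 2.4786

2.4786


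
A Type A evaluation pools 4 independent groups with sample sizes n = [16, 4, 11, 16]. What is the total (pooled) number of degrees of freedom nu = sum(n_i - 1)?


nu = sum_i (n_i - 1)
nu = ((16 - 1) + (4 - 1) + (11 - 1) + (16 - 1))
nu = 15 + 3 + 10 + 15
nu = 43

43


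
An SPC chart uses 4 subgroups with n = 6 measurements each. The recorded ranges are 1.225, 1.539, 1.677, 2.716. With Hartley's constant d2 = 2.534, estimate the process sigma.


R_bar = (1.225 + 1.539 + 1.677 + 2.716) / 4
R_bar = 7.157 / 4 = 1.78925
sigma_hat = R_bar / d2 = 1.78925 / 2.534 = 0.7061

0.7061


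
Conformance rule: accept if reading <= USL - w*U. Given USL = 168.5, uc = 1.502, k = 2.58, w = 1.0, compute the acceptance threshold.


U = k * uc = 2.58 * 1.502 = 3.87516
guard band g = w * U = 1.0 * 3.87516 = 3.87516
AL = USL - g = 168.5 - 3.87516
AL = 164.6248

164.6248


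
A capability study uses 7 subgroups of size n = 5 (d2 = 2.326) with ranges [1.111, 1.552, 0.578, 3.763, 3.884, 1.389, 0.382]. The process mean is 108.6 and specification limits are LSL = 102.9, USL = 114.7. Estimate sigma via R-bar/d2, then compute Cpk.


R_bar = (1.111 + 1.552 + 0.578 + 3.763 + 3.884 + 1.389 + 0.382) / 7 = 1.8084286
sigma = R_bar / d2 = 1.8084286 / 2.326 = 0.77748435
Cp = (USL - LSL)/(6*sigma) = (114.7 - 102.9)/(6*0.77748435) = 2.5295
Cpu = (114.7 - 108.6)/(3*0.77748435) = 2.6153
Cpl = (108.6 - 102.9)/(3*0.77748435) = 2.4438
Cpk = min(Cpu, Cpl) = 2.4438

2.4438


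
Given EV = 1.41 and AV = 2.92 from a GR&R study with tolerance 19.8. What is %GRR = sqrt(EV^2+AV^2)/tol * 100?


GRR = sqrt(EV^2 + AV^2) = sqrt(1.41^2 + 2.92^2) = 3.242607
%GRR = GRR / tol * 100 = 3.242607 / 19.8 * 100
%GRR = 16.3768

16.3768


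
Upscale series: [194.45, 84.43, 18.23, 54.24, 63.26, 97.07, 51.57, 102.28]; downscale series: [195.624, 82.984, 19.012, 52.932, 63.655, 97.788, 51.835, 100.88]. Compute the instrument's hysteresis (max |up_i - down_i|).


|194.45 - 195.624| = 1.1740
|84.43 - 82.984| = 1.4460
|18.23 - 19.012| = 0.7820
|54.24 - 52.932| = 1.3080
|63.26 - 63.655| = 0.3950
|97.07 - 97.788| = 0.7180
|51.57 - 51.835| = 0.2650
|102.28 - 100.88| = 1.4000
hysteresis = max(diffs) = 1.4460

1.4460


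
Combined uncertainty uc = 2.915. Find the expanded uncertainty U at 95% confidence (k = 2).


U = k * uc
U = 2 * 2.915
U = 5.8300

5.8300


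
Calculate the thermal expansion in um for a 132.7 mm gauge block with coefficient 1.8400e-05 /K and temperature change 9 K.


dL = L * alpha * dT
= 132.7 * 1.8400e-05 * 9
= 0.0219751 mm
dL_um = 0.0219751 * 1000 = 21.9751 um

21.9751


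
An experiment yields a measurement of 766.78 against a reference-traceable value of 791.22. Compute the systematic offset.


Systematic error = measured - true
= 766.78 - 791.22
= -24.4400

-24.4400


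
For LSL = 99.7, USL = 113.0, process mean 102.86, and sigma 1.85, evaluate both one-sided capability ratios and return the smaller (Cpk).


Cpu = (USL - mean) / (3*sigma) = (113.0 - 102.86) / (3*1.85) = 1.8270
Cpl = (mean - LSL) / (3*sigma) = (102.86 - 99.7) / (3*1.85) = 0.5694
Cpk = min(Cpu, Cpl) = 0.5694

0.5694


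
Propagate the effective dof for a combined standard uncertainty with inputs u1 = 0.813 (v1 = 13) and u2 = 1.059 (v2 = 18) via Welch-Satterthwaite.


uc = sqrt(u1^2 + u2^2) = sqrt(0.813^2 + 1.059^2) = 1.3350843
v_eff = uc^4 / (u1^4/v1 + u2^4/v2)
= 1.3350843^4 / (0.813^4/13 + 1.059^4/18)
= 3.1771283 / 0.10347947
v_eff = 30.7030

30.7030


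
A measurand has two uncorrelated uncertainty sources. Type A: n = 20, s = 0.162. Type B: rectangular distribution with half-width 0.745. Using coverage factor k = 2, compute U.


u_A = s / sqrt(n) = 0.162 / sqrt(20) = 0.036224301
u_B = half_width / sqrt(3) = 0.745 / sqrt(3) = 0.43012595
uc = sqrt(u_A^2 + u_B^2) = sqrt(0.036224301^2 + 0.43012595^2) = 0.43164862
U = k * uc = 2 * 0.43164862
U = 0.8633

0.8633


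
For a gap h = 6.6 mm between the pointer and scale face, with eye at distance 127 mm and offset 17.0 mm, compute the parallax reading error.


error = h * offset / d
= 6.6 * 17.0 / 127
= 0.8835

0.8835


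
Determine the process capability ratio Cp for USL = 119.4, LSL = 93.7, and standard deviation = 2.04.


Cp = (USL - LSL) / (6 * sigma)
= (119.4 - 93.7) / (6 * 2.04)
= 25.7000 / 12.2400
= 2.0997

2.0997


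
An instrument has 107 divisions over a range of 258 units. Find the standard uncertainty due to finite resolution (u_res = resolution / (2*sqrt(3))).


resolution = range / divisions
resolution = 258 / 107 = 2.411215
u_res = resolution / (2*sqrt(3))
u_res = 2.411215 / 3.4641016
u_res = 0.6961

0.6961


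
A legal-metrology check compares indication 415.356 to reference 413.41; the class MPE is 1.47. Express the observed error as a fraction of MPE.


e = indication - reference = 415.356 - 413.41 = 1.9460
|e| = 1.9460
ratio = |e| / MPE = 1.9460 / 1.47
ratio = 1.3238

1.3238


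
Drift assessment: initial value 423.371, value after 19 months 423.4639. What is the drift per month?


rate = (v2 - v1) / months
= (423.4639 - 423.371) / 19
= 0.0929 / 19
= 0.0049

0.0049


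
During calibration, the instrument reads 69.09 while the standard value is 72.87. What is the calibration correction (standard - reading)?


Correction = standard - reading
= 72.87 - 69.09
= 3.7800

3.7800


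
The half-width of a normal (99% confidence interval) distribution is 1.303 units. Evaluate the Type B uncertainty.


u_B = half_width / 2.576
u_B = 1.303 / 2.576
u_B = 0.5058

0.5058
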